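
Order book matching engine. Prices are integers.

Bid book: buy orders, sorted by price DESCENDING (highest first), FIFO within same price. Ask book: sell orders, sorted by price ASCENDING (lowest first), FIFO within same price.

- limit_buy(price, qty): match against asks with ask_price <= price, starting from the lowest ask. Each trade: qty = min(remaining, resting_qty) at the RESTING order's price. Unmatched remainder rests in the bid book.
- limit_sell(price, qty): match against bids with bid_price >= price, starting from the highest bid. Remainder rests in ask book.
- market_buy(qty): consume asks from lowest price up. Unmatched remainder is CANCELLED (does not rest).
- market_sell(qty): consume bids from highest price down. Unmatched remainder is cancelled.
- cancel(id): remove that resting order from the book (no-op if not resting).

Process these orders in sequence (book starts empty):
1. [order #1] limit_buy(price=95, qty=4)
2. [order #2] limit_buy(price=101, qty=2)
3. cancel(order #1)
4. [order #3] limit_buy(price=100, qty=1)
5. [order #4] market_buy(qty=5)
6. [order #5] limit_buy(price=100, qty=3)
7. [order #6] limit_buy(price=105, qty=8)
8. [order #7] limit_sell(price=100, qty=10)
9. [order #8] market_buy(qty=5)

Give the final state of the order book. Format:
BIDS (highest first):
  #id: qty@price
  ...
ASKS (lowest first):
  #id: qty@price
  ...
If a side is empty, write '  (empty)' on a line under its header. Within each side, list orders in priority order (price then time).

After op 1 [order #1] limit_buy(price=95, qty=4): fills=none; bids=[#1:4@95] asks=[-]
After op 2 [order #2] limit_buy(price=101, qty=2): fills=none; bids=[#2:2@101 #1:4@95] asks=[-]
After op 3 cancel(order #1): fills=none; bids=[#2:2@101] asks=[-]
After op 4 [order #3] limit_buy(price=100, qty=1): fills=none; bids=[#2:2@101 #3:1@100] asks=[-]
After op 5 [order #4] market_buy(qty=5): fills=none; bids=[#2:2@101 #3:1@100] asks=[-]
After op 6 [order #5] limit_buy(price=100, qty=3): fills=none; bids=[#2:2@101 #3:1@100 #5:3@100] asks=[-]
After op 7 [order #6] limit_buy(price=105, qty=8): fills=none; bids=[#6:8@105 #2:2@101 #3:1@100 #5:3@100] asks=[-]
After op 8 [order #7] limit_sell(price=100, qty=10): fills=#6x#7:8@105 #2x#7:2@101; bids=[#3:1@100 #5:3@100] asks=[-]
After op 9 [order #8] market_buy(qty=5): fills=none; bids=[#3:1@100 #5:3@100] asks=[-]

Answer: BIDS (highest first):
  #3: 1@100
  #5: 3@100
ASKS (lowest first):
  (empty)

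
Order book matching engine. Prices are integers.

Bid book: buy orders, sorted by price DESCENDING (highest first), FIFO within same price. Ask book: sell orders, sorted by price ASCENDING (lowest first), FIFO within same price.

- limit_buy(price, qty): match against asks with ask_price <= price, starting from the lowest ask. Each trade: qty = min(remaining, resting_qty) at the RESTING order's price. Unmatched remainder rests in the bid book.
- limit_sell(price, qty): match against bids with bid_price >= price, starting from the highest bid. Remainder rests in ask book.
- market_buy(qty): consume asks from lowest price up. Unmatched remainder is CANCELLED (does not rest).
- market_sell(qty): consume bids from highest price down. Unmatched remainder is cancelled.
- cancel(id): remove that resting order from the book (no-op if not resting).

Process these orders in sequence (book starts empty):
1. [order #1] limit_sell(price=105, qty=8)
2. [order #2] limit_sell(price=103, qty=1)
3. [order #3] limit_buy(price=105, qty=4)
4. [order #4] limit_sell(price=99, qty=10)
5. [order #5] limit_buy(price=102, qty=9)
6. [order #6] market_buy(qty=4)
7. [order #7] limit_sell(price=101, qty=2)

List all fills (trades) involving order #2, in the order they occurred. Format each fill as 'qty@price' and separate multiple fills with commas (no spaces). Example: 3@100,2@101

Answer: 1@103

Derivation:
After op 1 [order #1] limit_sell(price=105, qty=8): fills=none; bids=[-] asks=[#1:8@105]
After op 2 [order #2] limit_sell(price=103, qty=1): fills=none; bids=[-] asks=[#2:1@103 #1:8@105]
After op 3 [order #3] limit_buy(price=105, qty=4): fills=#3x#2:1@103 #3x#1:3@105; bids=[-] asks=[#1:5@105]
After op 4 [order #4] limit_sell(price=99, qty=10): fills=none; bids=[-] asks=[#4:10@99 #1:5@105]
After op 5 [order #5] limit_buy(price=102, qty=9): fills=#5x#4:9@99; bids=[-] asks=[#4:1@99 #1:5@105]
After op 6 [order #6] market_buy(qty=4): fills=#6x#4:1@99 #6x#1:3@105; bids=[-] asks=[#1:2@105]
After op 7 [order #7] limit_sell(price=101, qty=2): fills=none; bids=[-] asks=[#7:2@101 #1:2@105]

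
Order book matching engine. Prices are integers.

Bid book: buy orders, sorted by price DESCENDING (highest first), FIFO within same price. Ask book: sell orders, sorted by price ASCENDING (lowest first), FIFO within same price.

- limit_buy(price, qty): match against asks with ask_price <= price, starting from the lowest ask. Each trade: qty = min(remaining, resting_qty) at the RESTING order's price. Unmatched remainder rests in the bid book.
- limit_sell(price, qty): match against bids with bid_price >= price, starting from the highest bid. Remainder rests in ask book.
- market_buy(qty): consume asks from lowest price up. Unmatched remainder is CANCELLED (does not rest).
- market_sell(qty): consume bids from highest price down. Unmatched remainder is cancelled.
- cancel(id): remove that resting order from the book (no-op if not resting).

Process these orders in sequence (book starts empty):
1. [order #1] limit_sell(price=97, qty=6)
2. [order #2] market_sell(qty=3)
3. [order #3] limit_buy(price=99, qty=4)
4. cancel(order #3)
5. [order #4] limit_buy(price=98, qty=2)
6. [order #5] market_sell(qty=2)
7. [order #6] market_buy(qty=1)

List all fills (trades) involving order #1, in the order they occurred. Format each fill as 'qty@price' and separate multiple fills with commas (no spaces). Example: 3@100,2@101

After op 1 [order #1] limit_sell(price=97, qty=6): fills=none; bids=[-] asks=[#1:6@97]
After op 2 [order #2] market_sell(qty=3): fills=none; bids=[-] asks=[#1:6@97]
After op 3 [order #3] limit_buy(price=99, qty=4): fills=#3x#1:4@97; bids=[-] asks=[#1:2@97]
After op 4 cancel(order #3): fills=none; bids=[-] asks=[#1:2@97]
After op 5 [order #4] limit_buy(price=98, qty=2): fills=#4x#1:2@97; bids=[-] asks=[-]
After op 6 [order #5] market_sell(qty=2): fills=none; bids=[-] asks=[-]
After op 7 [order #6] market_buy(qty=1): fills=none; bids=[-] asks=[-]

Answer: 4@97,2@97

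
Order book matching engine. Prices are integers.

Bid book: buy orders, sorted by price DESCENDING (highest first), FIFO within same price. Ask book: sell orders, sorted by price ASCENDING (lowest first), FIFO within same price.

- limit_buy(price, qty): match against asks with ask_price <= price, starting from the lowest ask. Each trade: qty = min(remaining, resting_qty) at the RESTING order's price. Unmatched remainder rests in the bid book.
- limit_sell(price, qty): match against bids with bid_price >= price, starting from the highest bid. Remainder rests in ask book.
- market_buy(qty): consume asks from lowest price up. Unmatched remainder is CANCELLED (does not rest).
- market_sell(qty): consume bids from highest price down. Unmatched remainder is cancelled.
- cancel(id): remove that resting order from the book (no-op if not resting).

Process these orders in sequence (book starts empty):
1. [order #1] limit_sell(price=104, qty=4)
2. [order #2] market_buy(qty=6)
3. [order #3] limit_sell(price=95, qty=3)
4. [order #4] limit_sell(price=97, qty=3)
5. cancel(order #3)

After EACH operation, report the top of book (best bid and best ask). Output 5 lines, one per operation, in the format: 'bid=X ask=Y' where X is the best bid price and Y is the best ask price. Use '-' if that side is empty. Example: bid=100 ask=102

After op 1 [order #1] limit_sell(price=104, qty=4): fills=none; bids=[-] asks=[#1:4@104]
After op 2 [order #2] market_buy(qty=6): fills=#2x#1:4@104; bids=[-] asks=[-]
After op 3 [order #3] limit_sell(price=95, qty=3): fills=none; bids=[-] asks=[#3:3@95]
After op 4 [order #4] limit_sell(price=97, qty=3): fills=none; bids=[-] asks=[#3:3@95 #4:3@97]
After op 5 cancel(order #3): fills=none; bids=[-] asks=[#4:3@97]

Answer: bid=- ask=104
bid=- ask=-
bid=- ask=95
bid=- ask=95
bid=- ask=97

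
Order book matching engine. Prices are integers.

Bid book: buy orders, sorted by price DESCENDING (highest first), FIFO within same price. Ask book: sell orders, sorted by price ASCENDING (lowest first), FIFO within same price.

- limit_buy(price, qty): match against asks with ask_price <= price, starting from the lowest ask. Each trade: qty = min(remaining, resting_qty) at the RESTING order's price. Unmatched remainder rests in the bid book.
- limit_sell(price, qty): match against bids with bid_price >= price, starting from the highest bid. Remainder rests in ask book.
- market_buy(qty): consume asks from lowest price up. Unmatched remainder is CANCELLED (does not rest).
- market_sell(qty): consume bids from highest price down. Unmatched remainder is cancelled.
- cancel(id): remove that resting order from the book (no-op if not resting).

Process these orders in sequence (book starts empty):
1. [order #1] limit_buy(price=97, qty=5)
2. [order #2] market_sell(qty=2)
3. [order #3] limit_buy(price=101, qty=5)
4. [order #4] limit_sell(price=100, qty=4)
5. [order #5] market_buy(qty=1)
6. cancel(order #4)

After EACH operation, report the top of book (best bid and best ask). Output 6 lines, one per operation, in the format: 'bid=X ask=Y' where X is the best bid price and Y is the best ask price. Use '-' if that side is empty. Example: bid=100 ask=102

Answer: bid=97 ask=-
bid=97 ask=-
bid=101 ask=-
bid=101 ask=-
bid=101 ask=-
bid=101 ask=-

Derivation:
After op 1 [order #1] limit_buy(price=97, qty=5): fills=none; bids=[#1:5@97] asks=[-]
After op 2 [order #2] market_sell(qty=2): fills=#1x#2:2@97; bids=[#1:3@97] asks=[-]
After op 3 [order #3] limit_buy(price=101, qty=5): fills=none; bids=[#3:5@101 #1:3@97] asks=[-]
After op 4 [order #4] limit_sell(price=100, qty=4): fills=#3x#4:4@101; bids=[#3:1@101 #1:3@97] asks=[-]
After op 5 [order #5] market_buy(qty=1): fills=none; bids=[#3:1@101 #1:3@97] asks=[-]
After op 6 cancel(order #4): fills=none; bids=[#3:1@101 #1:3@97] asks=[-]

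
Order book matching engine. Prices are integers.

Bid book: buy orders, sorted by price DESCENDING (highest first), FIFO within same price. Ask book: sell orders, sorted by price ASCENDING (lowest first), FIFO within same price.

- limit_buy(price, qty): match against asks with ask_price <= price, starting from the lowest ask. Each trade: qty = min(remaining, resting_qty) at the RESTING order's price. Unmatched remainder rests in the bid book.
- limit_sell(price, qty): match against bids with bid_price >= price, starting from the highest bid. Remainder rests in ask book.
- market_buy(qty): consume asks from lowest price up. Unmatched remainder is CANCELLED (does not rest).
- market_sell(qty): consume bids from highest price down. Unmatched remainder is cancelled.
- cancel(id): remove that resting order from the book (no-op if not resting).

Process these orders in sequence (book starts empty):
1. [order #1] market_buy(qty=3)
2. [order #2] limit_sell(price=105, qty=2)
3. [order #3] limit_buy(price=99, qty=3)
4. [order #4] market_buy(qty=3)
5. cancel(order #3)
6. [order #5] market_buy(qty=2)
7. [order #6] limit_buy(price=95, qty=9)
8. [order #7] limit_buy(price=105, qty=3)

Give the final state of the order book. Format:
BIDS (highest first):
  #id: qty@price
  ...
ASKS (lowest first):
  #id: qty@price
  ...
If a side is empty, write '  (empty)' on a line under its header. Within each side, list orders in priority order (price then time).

After op 1 [order #1] market_buy(qty=3): fills=none; bids=[-] asks=[-]
After op 2 [order #2] limit_sell(price=105, qty=2): fills=none; bids=[-] asks=[#2:2@105]
After op 3 [order #3] limit_buy(price=99, qty=3): fills=none; bids=[#3:3@99] asks=[#2:2@105]
After op 4 [order #4] market_buy(qty=3): fills=#4x#2:2@105; bids=[#3:3@99] asks=[-]
After op 5 cancel(order #3): fills=none; bids=[-] asks=[-]
After op 6 [order #5] market_buy(qty=2): fills=none; bids=[-] asks=[-]
After op 7 [order #6] limit_buy(price=95, qty=9): fills=none; bids=[#6:9@95] asks=[-]
After op 8 [order #7] limit_buy(price=105, qty=3): fills=none; bids=[#7:3@105 #6:9@95] asks=[-]

Answer: BIDS (highest first):
  #7: 3@105
  #6: 9@95
ASKS (lowest first):
  (empty)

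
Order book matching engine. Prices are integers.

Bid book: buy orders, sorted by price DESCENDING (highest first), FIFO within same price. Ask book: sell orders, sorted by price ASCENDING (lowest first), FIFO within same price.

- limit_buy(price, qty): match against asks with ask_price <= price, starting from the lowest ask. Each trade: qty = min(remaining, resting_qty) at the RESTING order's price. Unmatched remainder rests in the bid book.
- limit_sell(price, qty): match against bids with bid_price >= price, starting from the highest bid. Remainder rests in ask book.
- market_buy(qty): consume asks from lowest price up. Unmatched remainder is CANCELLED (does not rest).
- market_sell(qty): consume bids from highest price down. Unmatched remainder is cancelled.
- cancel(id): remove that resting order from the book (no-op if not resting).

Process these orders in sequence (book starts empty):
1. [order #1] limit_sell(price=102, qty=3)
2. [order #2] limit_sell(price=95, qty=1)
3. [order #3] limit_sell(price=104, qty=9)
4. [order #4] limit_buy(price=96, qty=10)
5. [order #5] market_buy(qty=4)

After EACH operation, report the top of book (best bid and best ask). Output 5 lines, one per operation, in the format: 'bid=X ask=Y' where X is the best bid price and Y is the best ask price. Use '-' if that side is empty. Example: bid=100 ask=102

After op 1 [order #1] limit_sell(price=102, qty=3): fills=none; bids=[-] asks=[#1:3@102]
After op 2 [order #2] limit_sell(price=95, qty=1): fills=none; bids=[-] asks=[#2:1@95 #1:3@102]
After op 3 [order #3] limit_sell(price=104, qty=9): fills=none; bids=[-] asks=[#2:1@95 #1:3@102 #3:9@104]
After op 4 [order #4] limit_buy(price=96, qty=10): fills=#4x#2:1@95; bids=[#4:9@96] asks=[#1:3@102 #3:9@104]
After op 5 [order #5] market_buy(qty=4): fills=#5x#1:3@102 #5x#3:1@104; bids=[#4:9@96] asks=[#3:8@104]

Answer: bid=- ask=102
bid=- ask=95
bid=- ask=95
bid=96 ask=102
bid=96 ask=104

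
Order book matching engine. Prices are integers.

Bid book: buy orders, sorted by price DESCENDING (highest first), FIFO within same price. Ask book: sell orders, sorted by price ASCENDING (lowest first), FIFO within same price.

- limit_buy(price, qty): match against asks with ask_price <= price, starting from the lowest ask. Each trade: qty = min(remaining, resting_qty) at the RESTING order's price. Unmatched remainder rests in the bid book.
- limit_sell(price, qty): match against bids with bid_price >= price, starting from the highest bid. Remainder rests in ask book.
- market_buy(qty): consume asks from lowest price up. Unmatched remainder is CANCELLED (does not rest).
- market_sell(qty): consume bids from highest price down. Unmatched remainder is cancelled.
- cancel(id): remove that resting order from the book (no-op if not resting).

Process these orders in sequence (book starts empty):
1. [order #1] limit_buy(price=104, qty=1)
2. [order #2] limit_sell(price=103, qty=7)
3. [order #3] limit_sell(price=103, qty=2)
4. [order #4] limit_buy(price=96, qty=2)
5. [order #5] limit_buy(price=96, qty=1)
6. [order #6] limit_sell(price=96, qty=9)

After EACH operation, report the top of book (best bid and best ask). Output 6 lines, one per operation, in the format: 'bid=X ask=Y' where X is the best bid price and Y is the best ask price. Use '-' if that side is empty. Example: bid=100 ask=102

After op 1 [order #1] limit_buy(price=104, qty=1): fills=none; bids=[#1:1@104] asks=[-]
After op 2 [order #2] limit_sell(price=103, qty=7): fills=#1x#2:1@104; bids=[-] asks=[#2:6@103]
After op 3 [order #3] limit_sell(price=103, qty=2): fills=none; bids=[-] asks=[#2:6@103 #3:2@103]
After op 4 [order #4] limit_buy(price=96, qty=2): fills=none; bids=[#4:2@96] asks=[#2:6@103 #3:2@103]
After op 5 [order #5] limit_buy(price=96, qty=1): fills=none; bids=[#4:2@96 #5:1@96] asks=[#2:6@103 #3:2@103]
After op 6 [order #6] limit_sell(price=96, qty=9): fills=#4x#6:2@96 #5x#6:1@96; bids=[-] asks=[#6:6@96 #2:6@103 #3:2@103]

Answer: bid=104 ask=-
bid=- ask=103
bid=- ask=103
bid=96 ask=103
bid=96 ask=103
bid=- ask=96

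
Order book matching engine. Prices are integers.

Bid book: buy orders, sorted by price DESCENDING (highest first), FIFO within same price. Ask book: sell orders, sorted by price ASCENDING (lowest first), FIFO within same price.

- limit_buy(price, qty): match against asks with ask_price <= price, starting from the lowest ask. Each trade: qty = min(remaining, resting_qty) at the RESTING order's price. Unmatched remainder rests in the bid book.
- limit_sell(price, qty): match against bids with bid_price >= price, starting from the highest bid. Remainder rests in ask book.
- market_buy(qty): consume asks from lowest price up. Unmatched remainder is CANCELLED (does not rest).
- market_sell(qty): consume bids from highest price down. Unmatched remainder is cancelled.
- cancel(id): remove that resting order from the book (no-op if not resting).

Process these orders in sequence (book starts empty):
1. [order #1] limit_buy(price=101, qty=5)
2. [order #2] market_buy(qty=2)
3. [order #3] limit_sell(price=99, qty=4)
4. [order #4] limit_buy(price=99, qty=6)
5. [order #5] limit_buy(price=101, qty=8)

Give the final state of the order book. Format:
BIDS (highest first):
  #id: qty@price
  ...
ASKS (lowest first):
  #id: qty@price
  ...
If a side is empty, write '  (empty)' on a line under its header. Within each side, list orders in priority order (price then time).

After op 1 [order #1] limit_buy(price=101, qty=5): fills=none; bids=[#1:5@101] asks=[-]
After op 2 [order #2] market_buy(qty=2): fills=none; bids=[#1:5@101] asks=[-]
After op 3 [order #3] limit_sell(price=99, qty=4): fills=#1x#3:4@101; bids=[#1:1@101] asks=[-]
After op 4 [order #4] limit_buy(price=99, qty=6): fills=none; bids=[#1:1@101 #4:6@99] asks=[-]
After op 5 [order #5] limit_buy(price=101, qty=8): fills=none; bids=[#1:1@101 #5:8@101 #4:6@99] asks=[-]

Answer: BIDS (highest first):
  #1: 1@101
  #5: 8@101
  #4: 6@99
ASKS (lowest first):
  (empty)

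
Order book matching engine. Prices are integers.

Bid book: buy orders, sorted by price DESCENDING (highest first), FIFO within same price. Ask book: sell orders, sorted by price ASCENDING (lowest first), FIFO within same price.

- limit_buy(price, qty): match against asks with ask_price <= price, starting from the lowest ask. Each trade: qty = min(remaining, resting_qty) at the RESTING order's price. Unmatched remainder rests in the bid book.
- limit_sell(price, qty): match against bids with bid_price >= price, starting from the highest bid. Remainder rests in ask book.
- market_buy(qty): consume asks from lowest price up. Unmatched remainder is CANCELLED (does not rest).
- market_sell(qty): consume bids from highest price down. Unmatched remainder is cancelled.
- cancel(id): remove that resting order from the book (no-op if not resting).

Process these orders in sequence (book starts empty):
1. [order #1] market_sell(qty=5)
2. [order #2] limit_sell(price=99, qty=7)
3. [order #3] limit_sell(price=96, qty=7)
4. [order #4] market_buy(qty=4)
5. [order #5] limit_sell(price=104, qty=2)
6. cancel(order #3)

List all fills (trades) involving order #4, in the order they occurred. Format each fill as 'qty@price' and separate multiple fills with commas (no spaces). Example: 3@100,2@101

Answer: 4@96

Derivation:
After op 1 [order #1] market_sell(qty=5): fills=none; bids=[-] asks=[-]
After op 2 [order #2] limit_sell(price=99, qty=7): fills=none; bids=[-] asks=[#2:7@99]
After op 3 [order #3] limit_sell(price=96, qty=7): fills=none; bids=[-] asks=[#3:7@96 #2:7@99]
After op 4 [order #4] market_buy(qty=4): fills=#4x#3:4@96; bids=[-] asks=[#3:3@96 #2:7@99]
After op 5 [order #5] limit_sell(price=104, qty=2): fills=none; bids=[-] asks=[#3:3@96 #2:7@99 #5:2@104]
After op 6 cancel(order #3): fills=none; bids=[-] asks=[#2:7@99 #5:2@104]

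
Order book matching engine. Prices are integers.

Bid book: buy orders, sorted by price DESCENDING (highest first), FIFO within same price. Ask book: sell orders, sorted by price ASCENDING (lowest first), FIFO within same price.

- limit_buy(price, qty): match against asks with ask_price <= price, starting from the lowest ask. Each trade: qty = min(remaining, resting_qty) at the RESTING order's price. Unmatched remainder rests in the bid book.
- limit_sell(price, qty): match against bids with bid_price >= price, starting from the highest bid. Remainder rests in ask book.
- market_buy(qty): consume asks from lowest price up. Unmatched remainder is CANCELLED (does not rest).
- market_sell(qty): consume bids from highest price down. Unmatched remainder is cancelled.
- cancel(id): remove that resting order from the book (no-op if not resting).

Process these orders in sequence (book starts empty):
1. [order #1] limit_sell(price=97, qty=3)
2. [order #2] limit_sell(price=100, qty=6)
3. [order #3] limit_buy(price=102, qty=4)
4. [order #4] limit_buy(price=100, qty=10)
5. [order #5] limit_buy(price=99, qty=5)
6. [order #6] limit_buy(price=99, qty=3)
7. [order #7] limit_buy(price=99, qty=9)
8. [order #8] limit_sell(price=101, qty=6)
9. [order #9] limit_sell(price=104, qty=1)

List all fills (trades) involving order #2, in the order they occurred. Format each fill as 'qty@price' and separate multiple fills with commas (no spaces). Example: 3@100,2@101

Answer: 1@100,5@100

Derivation:
After op 1 [order #1] limit_sell(price=97, qty=3): fills=none; bids=[-] asks=[#1:3@97]
After op 2 [order #2] limit_sell(price=100, qty=6): fills=none; bids=[-] asks=[#1:3@97 #2:6@100]
After op 3 [order #3] limit_buy(price=102, qty=4): fills=#3x#1:3@97 #3x#2:1@100; bids=[-] asks=[#2:5@100]
After op 4 [order #4] limit_buy(price=100, qty=10): fills=#4x#2:5@100; bids=[#4:5@100] asks=[-]
After op 5 [order #5] limit_buy(price=99, qty=5): fills=none; bids=[#4:5@100 #5:5@99] asks=[-]
After op 6 [order #6] limit_buy(price=99, qty=3): fills=none; bids=[#4:5@100 #5:5@99 #6:3@99] asks=[-]
After op 7 [order #7] limit_buy(price=99, qty=9): fills=none; bids=[#4:5@100 #5:5@99 #6:3@99 #7:9@99] asks=[-]
After op 8 [order #8] limit_sell(price=101, qty=6): fills=none; bids=[#4:5@100 #5:5@99 #6:3@99 #7:9@99] asks=[#8:6@101]
After op 9 [order #9] limit_sell(price=104, qty=1): fills=none; bids=[#4:5@100 #5:5@99 #6:3@99 #7:9@99] asks=[#8:6@101 #9:1@104]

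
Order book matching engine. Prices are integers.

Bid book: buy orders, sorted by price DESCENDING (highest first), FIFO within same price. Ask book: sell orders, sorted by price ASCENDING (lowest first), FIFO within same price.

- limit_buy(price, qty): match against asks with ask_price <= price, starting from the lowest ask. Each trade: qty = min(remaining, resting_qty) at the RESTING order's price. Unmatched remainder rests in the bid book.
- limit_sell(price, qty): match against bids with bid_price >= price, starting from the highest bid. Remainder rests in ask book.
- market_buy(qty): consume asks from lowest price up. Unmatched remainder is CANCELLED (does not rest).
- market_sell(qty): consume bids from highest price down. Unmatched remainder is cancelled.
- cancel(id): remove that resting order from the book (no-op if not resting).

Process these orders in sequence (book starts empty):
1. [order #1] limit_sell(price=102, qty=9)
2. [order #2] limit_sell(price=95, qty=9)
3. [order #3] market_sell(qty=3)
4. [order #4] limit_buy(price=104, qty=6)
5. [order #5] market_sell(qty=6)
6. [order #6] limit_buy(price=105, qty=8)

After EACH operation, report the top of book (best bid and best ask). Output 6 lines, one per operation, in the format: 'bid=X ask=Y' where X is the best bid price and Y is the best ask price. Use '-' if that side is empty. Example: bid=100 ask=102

After op 1 [order #1] limit_sell(price=102, qty=9): fills=none; bids=[-] asks=[#1:9@102]
After op 2 [order #2] limit_sell(price=95, qty=9): fills=none; bids=[-] asks=[#2:9@95 #1:9@102]
After op 3 [order #3] market_sell(qty=3): fills=none; bids=[-] asks=[#2:9@95 #1:9@102]
After op 4 [order #4] limit_buy(price=104, qty=6): fills=#4x#2:6@95; bids=[-] asks=[#2:3@95 #1:9@102]
After op 5 [order #5] market_sell(qty=6): fills=none; bids=[-] asks=[#2:3@95 #1:9@102]
After op 6 [order #6] limit_buy(price=105, qty=8): fills=#6x#2:3@95 #6x#1:5@102; bids=[-] asks=[#1:4@102]

Answer: bid=- ask=102
bid=- ask=95
bid=- ask=95
bid=- ask=95
bid=- ask=95
bid=- ask=102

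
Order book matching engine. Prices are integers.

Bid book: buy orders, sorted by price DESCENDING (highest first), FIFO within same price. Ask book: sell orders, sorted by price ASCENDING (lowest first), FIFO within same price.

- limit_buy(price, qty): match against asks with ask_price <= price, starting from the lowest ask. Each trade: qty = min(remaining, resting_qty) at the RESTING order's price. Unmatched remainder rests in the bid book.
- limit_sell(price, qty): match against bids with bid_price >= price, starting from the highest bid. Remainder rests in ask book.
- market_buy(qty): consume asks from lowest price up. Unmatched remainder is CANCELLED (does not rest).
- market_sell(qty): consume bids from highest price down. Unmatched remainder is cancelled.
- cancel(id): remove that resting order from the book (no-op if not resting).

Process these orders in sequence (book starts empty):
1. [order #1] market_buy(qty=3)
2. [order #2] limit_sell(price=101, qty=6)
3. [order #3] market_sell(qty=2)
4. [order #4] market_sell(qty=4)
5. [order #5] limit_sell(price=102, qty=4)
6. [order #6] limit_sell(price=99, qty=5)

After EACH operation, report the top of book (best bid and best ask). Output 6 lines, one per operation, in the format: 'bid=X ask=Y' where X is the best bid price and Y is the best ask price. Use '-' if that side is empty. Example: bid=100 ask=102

Answer: bid=- ask=-
bid=- ask=101
bid=- ask=101
bid=- ask=101
bid=- ask=101
bid=- ask=99

Derivation:
After op 1 [order #1] market_buy(qty=3): fills=none; bids=[-] asks=[-]
After op 2 [order #2] limit_sell(price=101, qty=6): fills=none; bids=[-] asks=[#2:6@101]
After op 3 [order #3] market_sell(qty=2): fills=none; bids=[-] asks=[#2:6@101]
After op 4 [order #4] market_sell(qty=4): fills=none; bids=[-] asks=[#2:6@101]
After op 5 [order #5] limit_sell(price=102, qty=4): fills=none; bids=[-] asks=[#2:6@101 #5:4@102]
After op 6 [order #6] limit_sell(price=99, qty=5): fills=none; bids=[-] asks=[#6:5@99 #2:6@101 #5:4@102]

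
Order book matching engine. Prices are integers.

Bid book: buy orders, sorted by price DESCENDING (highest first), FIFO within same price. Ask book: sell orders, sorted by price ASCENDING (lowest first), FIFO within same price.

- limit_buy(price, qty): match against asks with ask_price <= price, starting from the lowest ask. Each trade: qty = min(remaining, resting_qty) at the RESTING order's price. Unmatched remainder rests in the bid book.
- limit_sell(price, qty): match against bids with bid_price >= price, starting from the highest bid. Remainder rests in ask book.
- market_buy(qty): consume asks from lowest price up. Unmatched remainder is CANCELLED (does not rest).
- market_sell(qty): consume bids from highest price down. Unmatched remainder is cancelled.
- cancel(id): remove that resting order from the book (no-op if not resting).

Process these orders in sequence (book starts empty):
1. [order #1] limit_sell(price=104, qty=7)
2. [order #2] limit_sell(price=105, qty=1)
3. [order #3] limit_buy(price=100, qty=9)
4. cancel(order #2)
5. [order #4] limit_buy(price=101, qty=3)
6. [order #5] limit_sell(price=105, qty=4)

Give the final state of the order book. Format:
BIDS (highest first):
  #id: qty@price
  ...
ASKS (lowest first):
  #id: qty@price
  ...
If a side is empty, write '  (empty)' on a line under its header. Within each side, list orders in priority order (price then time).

Answer: BIDS (highest first):
  #4: 3@101
  #3: 9@100
ASKS (lowest first):
  #1: 7@104
  #5: 4@105

Derivation:
After op 1 [order #1] limit_sell(price=104, qty=7): fills=none; bids=[-] asks=[#1:7@104]
After op 2 [order #2] limit_sell(price=105, qty=1): fills=none; bids=[-] asks=[#1:7@104 #2:1@105]
After op 3 [order #3] limit_buy(price=100, qty=9): fills=none; bids=[#3:9@100] asks=[#1:7@104 #2:1@105]
After op 4 cancel(order #2): fills=none; bids=[#3:9@100] asks=[#1:7@104]
After op 5 [order #4] limit_buy(price=101, qty=3): fills=none; bids=[#4:3@101 #3:9@100] asks=[#1:7@104]
After op 6 [order #5] limit_sell(price=105, qty=4): fills=none; bids=[#4:3@101 #3:9@100] asks=[#1:7@104 #5:4@105]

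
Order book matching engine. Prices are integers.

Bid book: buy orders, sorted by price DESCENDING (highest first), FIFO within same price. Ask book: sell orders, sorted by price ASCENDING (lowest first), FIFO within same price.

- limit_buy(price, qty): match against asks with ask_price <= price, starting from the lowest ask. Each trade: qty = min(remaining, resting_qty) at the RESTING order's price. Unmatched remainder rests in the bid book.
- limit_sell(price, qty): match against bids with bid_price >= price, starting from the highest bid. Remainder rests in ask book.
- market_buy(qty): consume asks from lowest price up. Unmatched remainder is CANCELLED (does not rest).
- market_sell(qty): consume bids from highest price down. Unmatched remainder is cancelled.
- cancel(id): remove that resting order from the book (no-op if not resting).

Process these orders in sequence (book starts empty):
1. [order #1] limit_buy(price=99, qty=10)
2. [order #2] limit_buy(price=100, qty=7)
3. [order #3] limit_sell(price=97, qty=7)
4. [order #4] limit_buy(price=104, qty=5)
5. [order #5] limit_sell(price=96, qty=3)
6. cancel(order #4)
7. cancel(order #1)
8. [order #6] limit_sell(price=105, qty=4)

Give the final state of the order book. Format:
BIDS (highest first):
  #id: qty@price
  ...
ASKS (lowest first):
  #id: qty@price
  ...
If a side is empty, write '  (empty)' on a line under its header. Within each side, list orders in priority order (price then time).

After op 1 [order #1] limit_buy(price=99, qty=10): fills=none; bids=[#1:10@99] asks=[-]
After op 2 [order #2] limit_buy(price=100, qty=7): fills=none; bids=[#2:7@100 #1:10@99] asks=[-]
After op 3 [order #3] limit_sell(price=97, qty=7): fills=#2x#3:7@100; bids=[#1:10@99] asks=[-]
After op 4 [order #4] limit_buy(price=104, qty=5): fills=none; bids=[#4:5@104 #1:10@99] asks=[-]
After op 5 [order #5] limit_sell(price=96, qty=3): fills=#4x#5:3@104; bids=[#4:2@104 #1:10@99] asks=[-]
After op 6 cancel(order #4): fills=none; bids=[#1:10@99] asks=[-]
After op 7 cancel(order #1): fills=none; bids=[-] asks=[-]
After op 8 [order #6] limit_sell(price=105, qty=4): fills=none; bids=[-] asks=[#6:4@105]

Answer: BIDS (highest first):
  (empty)
ASKS (lowest first):
  #6: 4@105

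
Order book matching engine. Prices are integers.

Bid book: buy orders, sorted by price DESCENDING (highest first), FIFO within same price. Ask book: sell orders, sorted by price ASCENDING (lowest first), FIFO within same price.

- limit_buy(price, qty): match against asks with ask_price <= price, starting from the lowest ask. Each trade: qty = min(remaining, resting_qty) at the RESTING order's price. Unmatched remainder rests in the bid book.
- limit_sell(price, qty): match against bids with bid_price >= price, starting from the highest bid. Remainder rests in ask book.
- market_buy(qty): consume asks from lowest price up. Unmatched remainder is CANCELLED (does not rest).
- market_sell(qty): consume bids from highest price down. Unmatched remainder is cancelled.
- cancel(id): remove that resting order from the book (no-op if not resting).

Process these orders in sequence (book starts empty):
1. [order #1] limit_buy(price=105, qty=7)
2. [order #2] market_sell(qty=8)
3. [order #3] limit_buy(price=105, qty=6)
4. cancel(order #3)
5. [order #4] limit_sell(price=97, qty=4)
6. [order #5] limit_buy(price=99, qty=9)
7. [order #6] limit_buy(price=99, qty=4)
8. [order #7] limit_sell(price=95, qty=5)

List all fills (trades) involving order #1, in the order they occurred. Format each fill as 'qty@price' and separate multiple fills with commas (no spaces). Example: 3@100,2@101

Answer: 7@105

Derivation:
After op 1 [order #1] limit_buy(price=105, qty=7): fills=none; bids=[#1:7@105] asks=[-]
After op 2 [order #2] market_sell(qty=8): fills=#1x#2:7@105; bids=[-] asks=[-]
After op 3 [order #3] limit_buy(price=105, qty=6): fills=none; bids=[#3:6@105] asks=[-]
After op 4 cancel(order #3): fills=none; bids=[-] asks=[-]
After op 5 [order #4] limit_sell(price=97, qty=4): fills=none; bids=[-] asks=[#4:4@97]
After op 6 [order #5] limit_buy(price=99, qty=9): fills=#5x#4:4@97; bids=[#5:5@99] asks=[-]
After op 7 [order #6] limit_buy(price=99, qty=4): fills=none; bids=[#5:5@99 #6:4@99] asks=[-]
After op 8 [order #7] limit_sell(price=95, qty=5): fills=#5x#7:5@99; bids=[#6:4@99] asks=[-]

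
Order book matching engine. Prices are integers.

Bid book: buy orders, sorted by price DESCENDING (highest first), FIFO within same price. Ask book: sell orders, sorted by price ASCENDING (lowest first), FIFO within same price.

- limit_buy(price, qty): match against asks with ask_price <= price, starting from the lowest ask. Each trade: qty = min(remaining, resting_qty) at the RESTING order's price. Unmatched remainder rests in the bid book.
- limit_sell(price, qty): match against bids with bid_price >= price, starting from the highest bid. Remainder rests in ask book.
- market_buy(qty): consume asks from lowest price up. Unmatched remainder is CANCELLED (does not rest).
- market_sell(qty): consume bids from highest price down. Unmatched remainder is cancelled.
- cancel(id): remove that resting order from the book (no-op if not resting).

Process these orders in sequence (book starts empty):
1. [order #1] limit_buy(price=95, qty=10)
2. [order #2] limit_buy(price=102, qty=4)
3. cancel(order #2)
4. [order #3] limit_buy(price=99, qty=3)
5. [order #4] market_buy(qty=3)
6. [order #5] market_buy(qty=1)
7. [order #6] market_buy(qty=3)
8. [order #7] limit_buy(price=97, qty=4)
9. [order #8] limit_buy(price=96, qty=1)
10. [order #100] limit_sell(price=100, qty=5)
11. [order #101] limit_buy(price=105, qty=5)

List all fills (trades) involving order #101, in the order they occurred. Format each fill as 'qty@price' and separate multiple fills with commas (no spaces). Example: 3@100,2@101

After op 1 [order #1] limit_buy(price=95, qty=10): fills=none; bids=[#1:10@95] asks=[-]
After op 2 [order #2] limit_buy(price=102, qty=4): fills=none; bids=[#2:4@102 #1:10@95] asks=[-]
After op 3 cancel(order #2): fills=none; bids=[#1:10@95] asks=[-]
After op 4 [order #3] limit_buy(price=99, qty=3): fills=none; bids=[#3:3@99 #1:10@95] asks=[-]
After op 5 [order #4] market_buy(qty=3): fills=none; bids=[#3:3@99 #1:10@95] asks=[-]
After op 6 [order #5] market_buy(qty=1): fills=none; bids=[#3:3@99 #1:10@95] asks=[-]
After op 7 [order #6] market_buy(qty=3): fills=none; bids=[#3:3@99 #1:10@95] asks=[-]
After op 8 [order #7] limit_buy(price=97, qty=4): fills=none; bids=[#3:3@99 #7:4@97 #1:10@95] asks=[-]
After op 9 [order #8] limit_buy(price=96, qty=1): fills=none; bids=[#3:3@99 #7:4@97 #8:1@96 #1:10@95] asks=[-]
After op 10 [order #100] limit_sell(price=100, qty=5): fills=none; bids=[#3:3@99 #7:4@97 #8:1@96 #1:10@95] asks=[#100:5@100]
After op 11 [order #101] limit_buy(price=105, qty=5): fills=#101x#100:5@100; bids=[#3:3@99 #7:4@97 #8:1@96 #1:10@95] asks=[-]

Answer: 5@100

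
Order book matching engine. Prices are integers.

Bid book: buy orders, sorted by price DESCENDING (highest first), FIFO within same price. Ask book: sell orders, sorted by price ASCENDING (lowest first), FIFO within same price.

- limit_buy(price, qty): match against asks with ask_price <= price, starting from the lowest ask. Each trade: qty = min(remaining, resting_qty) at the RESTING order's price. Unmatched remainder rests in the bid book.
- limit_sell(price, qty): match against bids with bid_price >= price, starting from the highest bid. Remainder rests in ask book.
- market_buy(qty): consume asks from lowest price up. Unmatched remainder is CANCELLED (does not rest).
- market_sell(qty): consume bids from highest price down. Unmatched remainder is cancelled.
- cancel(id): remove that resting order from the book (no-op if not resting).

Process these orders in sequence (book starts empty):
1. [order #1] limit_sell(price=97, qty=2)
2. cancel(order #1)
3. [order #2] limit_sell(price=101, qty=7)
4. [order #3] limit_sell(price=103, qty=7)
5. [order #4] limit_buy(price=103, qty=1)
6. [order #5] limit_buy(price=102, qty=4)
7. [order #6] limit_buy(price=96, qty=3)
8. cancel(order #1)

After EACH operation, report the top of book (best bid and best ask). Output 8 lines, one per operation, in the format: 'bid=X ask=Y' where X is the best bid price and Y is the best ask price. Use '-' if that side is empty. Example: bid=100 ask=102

After op 1 [order #1] limit_sell(price=97, qty=2): fills=none; bids=[-] asks=[#1:2@97]
After op 2 cancel(order #1): fills=none; bids=[-] asks=[-]
After op 3 [order #2] limit_sell(price=101, qty=7): fills=none; bids=[-] asks=[#2:7@101]
After op 4 [order #3] limit_sell(price=103, qty=7): fills=none; bids=[-] asks=[#2:7@101 #3:7@103]
After op 5 [order #4] limit_buy(price=103, qty=1): fills=#4x#2:1@101; bids=[-] asks=[#2:6@101 #3:7@103]
After op 6 [order #5] limit_buy(price=102, qty=4): fills=#5x#2:4@101; bids=[-] asks=[#2:2@101 #3:7@103]
After op 7 [order #6] limit_buy(price=96, qty=3): fills=none; bids=[#6:3@96] asks=[#2:2@101 #3:7@103]
After op 8 cancel(order #1): fills=none; bids=[#6:3@96] asks=[#2:2@101 #3:7@103]

Answer: bid=- ask=97
bid=- ask=-
bid=- ask=101
bid=- ask=101
bid=- ask=101
bid=- ask=101
bid=96 ask=101
bid=96 ask=101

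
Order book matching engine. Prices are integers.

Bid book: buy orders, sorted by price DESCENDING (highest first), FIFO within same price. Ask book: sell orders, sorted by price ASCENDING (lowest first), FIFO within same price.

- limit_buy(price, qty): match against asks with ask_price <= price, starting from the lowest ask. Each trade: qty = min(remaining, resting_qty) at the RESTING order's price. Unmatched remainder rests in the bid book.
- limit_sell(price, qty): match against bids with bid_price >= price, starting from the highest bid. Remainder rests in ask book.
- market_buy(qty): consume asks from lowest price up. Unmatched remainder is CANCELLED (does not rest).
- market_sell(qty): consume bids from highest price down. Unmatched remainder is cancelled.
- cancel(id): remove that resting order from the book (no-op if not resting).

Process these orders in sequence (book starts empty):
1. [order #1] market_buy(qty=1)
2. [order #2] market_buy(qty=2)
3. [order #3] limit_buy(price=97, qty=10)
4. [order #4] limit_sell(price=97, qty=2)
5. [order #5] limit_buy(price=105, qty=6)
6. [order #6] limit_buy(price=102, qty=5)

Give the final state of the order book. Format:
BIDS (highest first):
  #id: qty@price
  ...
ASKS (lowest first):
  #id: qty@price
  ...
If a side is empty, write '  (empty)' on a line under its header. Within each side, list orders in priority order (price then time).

Answer: BIDS (highest first):
  #5: 6@105
  #6: 5@102
  #3: 8@97
ASKS (lowest first):
  (empty)

Derivation:
After op 1 [order #1] market_buy(qty=1): fills=none; bids=[-] asks=[-]
After op 2 [order #2] market_buy(qty=2): fills=none; bids=[-] asks=[-]
After op 3 [order #3] limit_buy(price=97, qty=10): fills=none; bids=[#3:10@97] asks=[-]
After op 4 [order #4] limit_sell(price=97, qty=2): fills=#3x#4:2@97; bids=[#3:8@97] asks=[-]
After op 5 [order #5] limit_buy(price=105, qty=6): fills=none; bids=[#5:6@105 #3:8@97] asks=[-]
After op 6 [order #6] limit_buy(price=102, qty=5): fills=none; bids=[#5:6@105 #6:5@102 #3:8@97] asks=[-]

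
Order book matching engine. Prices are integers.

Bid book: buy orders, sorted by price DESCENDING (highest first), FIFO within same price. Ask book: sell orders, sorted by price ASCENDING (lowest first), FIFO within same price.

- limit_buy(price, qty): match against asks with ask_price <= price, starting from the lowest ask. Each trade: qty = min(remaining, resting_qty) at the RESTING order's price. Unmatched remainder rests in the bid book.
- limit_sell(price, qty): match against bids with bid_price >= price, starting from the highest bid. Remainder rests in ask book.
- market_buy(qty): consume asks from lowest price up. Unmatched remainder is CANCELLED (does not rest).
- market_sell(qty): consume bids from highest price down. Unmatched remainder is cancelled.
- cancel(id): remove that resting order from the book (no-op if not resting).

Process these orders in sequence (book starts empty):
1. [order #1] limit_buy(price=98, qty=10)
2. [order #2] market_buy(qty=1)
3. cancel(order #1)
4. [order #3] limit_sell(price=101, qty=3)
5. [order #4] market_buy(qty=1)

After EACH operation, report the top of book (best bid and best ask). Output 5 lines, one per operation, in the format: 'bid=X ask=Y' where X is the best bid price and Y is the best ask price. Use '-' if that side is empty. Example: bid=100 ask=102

After op 1 [order #1] limit_buy(price=98, qty=10): fills=none; bids=[#1:10@98] asks=[-]
After op 2 [order #2] market_buy(qty=1): fills=none; bids=[#1:10@98] asks=[-]
After op 3 cancel(order #1): fills=none; bids=[-] asks=[-]
After op 4 [order #3] limit_sell(price=101, qty=3): fills=none; bids=[-] asks=[#3:3@101]
After op 5 [order #4] market_buy(qty=1): fills=#4x#3:1@101; bids=[-] asks=[#3:2@101]

Answer: bid=98 ask=-
bid=98 ask=-
bid=- ask=-
bid=- ask=101
bid=- ask=101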